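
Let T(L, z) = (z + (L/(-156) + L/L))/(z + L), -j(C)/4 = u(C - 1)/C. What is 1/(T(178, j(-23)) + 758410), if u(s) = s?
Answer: 311844/236505600299 ≈ 1.3185e-6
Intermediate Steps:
j(C) = -4*(-1 + C)/C (j(C) = -4*(C - 1)/C = -4*(-1 + C)/C)
T(L, z) = (1 + z - L/156)/(L + z) (T(L, z) = (z + (L*(-1/156) + 1))/(L + z) = (z + (-L/156 + 1))/(L + z) = (z + (1 - L/156))/(L + z) = (1 + z - L/156)/(L + z))
1/(T(178, j(-23)) + 758410) = 1/((1 + (-4 + 4/(-23)) - 1/156*178)/(178 + (-4 + 4/(-23))) + 758410) = 1/((1 + (-4 + 4*(-1/23)) - 89/78)/(178 + (-4 + 4*(-1/23))) + 758410) = 1/((1 + (-4 - 4/23) - 89/78)/(178 + (-4 - 4/23)) + 758410) = 1/((1 - 96/23 - 89/78)/(178 - 96/23) + 758410) = 1/(-7741/1794/(3998/23) + 758410) = 1/((23/3998)*(-7741/1794) + 758410) = 1/(-7741/311844 + 758410) = 1/(236505600299/311844) = 311844/236505600299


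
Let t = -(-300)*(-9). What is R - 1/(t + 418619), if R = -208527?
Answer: -86730341314/415919 ≈ -2.0853e+5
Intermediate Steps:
t = -2700 (t = -25*108 = -2700)
R - 1/(t + 418619) = -208527 - 1/(-2700 + 418619) = -208527 - 1/415919 = -86730341314/415919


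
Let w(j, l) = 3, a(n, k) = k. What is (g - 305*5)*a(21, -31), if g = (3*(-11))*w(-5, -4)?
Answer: 50344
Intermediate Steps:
g = -99 (g = (3*(-11))*3 = -33*3 = -99)
(g - 305*5)*a(21, -31) = (-99 - 305*5)*(-31) = (-99 - 1525)*(-31) = -1624*(-31) = 50344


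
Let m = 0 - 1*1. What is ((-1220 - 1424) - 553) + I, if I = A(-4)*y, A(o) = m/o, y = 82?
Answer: -6353/2 ≈ -3176.5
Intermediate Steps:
m = -1 (m = 0 - 1 = -1)
A(o) = -1/o
I = 41/2 (I = -1/(-4)*82 = -1*(-¼)*82 = (¼)*82 = 41/2 ≈ 20.500)
((-1220 - 1424) - 553) + I = ((-1220 - 1424) - 553) + 41/2 = (-2644 - 553) + 41/2 = -3197 + 41/2 = -6353/2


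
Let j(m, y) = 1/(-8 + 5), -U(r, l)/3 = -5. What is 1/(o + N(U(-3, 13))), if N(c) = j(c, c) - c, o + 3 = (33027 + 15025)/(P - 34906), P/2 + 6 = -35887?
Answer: -8891/167006 ≈ -0.053238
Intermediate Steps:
P = -71786 (P = -12 + 2*(-35887) = -12 - 71774 = -71786)
U(r, l) = 15 (U(r, l) = -3*(-5) = 15)
j(m, y) = -⅓ (j(m, y) = 1/(-3) = -⅓)
o = -92032/26673 (o = -3 + (33027 + 15025)/(-71786 - 34906) = -3 + 48052/(-106692) = -3 + 48052*(-1/106692) = -3 - 12013/26673 = -92032/26673 ≈ -3.4504)
N(c) = -⅓ - c
1/(o + N(U(-3, 13))) = 1/(-92032/26673 + (-⅓ - 1*15)) = 1/(-92032/26673 + (-⅓ - 15)) = 1/(-92032/26673 - 46/3) = 1/(-167006/8891) = -8891/167006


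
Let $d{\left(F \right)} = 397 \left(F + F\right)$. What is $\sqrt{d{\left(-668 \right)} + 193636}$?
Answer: $2 i \sqrt{84189} \approx 580.31 i$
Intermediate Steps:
$d{\left(F \right)} = 794 F$ ($d{\left(F \right)} = 397 \cdot 2 F = 794 F$)
$\sqrt{d{\left(-668 \right)} + 193636} = \sqrt{794 \left(-668\right) + 193636} = \sqrt{-530392 + 193636} = \sqrt{-336756} = 2 i \sqrt{84189}$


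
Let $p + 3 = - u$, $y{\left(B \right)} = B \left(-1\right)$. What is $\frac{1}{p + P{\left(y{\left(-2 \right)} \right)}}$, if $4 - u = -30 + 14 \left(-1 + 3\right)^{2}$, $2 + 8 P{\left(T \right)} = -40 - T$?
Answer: $\frac{2}{27} \approx 0.074074$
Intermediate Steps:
$y{\left(B \right)} = - B$
$P{\left(T \right)} = - \frac{21}{4} - \frac{T}{8}$ ($P{\left(T \right)} = - \frac{1}{4} + \frac{-40 - T}{8} = - \frac{1}{4} - \left(5 + \frac{T}{8}\right) = - \frac{21}{4} - \frac{T}{8}$)
$u = -22$ ($u = 4 - \left(-30 + 14 \left(-1 + 3\right)^{2}\right) = 4 - \left(-30 + 14 \cdot 2^{2}\right) = 4 - \left(-30 + 14 \cdot 4\right) = 4 - \left(-30 + 56\right) = 4 - 26 = -22$)
$p = 19$ ($p = -3 - -22 = -3 + 22 = 19$)
$\frac{1}{p + P{\left(y{\left(-2 \right)} \right)}} = \frac{1}{19 - \left(\frac{21}{4} + \frac{\left(-1\right) \left(-2\right)}{8}\right)} = \frac{1}{19 - \frac{11}{2}} = \frac{1}{\frac{27}{2}} = \frac{2}{27}$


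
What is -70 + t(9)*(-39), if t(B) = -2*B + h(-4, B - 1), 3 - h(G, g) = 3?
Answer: 632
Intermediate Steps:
h(G, g) = 0 (h(G, g) = 3 - 1*3 = 3 - 3 = 0)
t(B) = -2*B (t(B) = -2*B + 0 = -2*B)
-70 + t(9)*(-39) = -70 - 2*9*(-39) = -70 - 18*(-39) = -70 + 702 = 632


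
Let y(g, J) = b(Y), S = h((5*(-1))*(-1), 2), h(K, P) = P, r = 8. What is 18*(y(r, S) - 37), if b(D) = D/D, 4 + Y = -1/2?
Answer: -648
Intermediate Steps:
Y = -9/2 (Y = -4 - 1/2 = -9/2 ≈ -4.5000)
b(D) = 1
S = 2
y(g, J) = 1
18*(y(r, S) - 37) = 18*(1 - 37) = 18*(-36) = -648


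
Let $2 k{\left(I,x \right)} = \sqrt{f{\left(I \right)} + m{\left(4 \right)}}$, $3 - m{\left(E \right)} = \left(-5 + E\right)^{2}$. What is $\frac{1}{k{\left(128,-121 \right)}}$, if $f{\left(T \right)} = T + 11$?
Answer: $\frac{2 \sqrt{141}}{141} \approx 0.16843$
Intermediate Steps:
$f{\left(T \right)} = 11 + T$
$m{\left(E \right)} = 3 - \left(-5 + E\right)^{2}$
$k{\left(I,x \right)} = \frac{\sqrt{13 + I}}{2}$ ($k{\left(I,x \right)} = \frac{\sqrt{\left(11 + I\right) + \left(3 - \left(-5 + 4\right)^{2}\right)}}{2} = \frac{\sqrt{\left(11 + I\right) + \left(3 - \left(-1\right)^{2}\right)}}{2} = \frac{\sqrt{\left(11 + I\right) + \left(3 - 1\right)}}{2} = \frac{\sqrt{\left(11 + I\right) + 2}}{2} = \frac{\sqrt{13 + I}}{2}$)
$\frac{1}{k{\left(128,-121 \right)}} = \frac{1}{\frac{1}{2} \sqrt{13 + 128}} = \frac{1}{\frac{1}{2} \sqrt{141}} = \frac{2 \sqrt{141}}{141}$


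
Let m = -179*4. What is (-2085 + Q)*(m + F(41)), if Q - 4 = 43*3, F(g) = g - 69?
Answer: 1452288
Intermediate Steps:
m = -716
F(g) = -69 + g
Q = 133 (Q = 4 + 43*3 = 4 + 129 = 133)
(-2085 + Q)*(m + F(41)) = (-2085 + 133)*(-716 + (-69 + 41)) = -1952*(-716 - 28) = -1952*(-744) = 1452288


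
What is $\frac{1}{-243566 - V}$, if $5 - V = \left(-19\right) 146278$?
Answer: $- \frac{1}{3022853} \approx -3.3081 \cdot 10^{-7}$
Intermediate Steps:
$V = 2779287$ ($V = 5 - \left(-19\right) 146278 = 5 - -2779282 = 5 + 2779282 = 2779287$)
$\frac{1}{-243566 - V} = \frac{1}{-243566 - 2779287} = \frac{1}{-3022853} = - \frac{1}{3022853}$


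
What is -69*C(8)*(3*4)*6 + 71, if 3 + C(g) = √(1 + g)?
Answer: 71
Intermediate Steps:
C(g) = -3 + √(1 + g)
-69*C(8)*(3*4)*6 + 71 = -69*(-3 + √(1 + 8))*(3*4)*6 + 71 = -69*(-3 + √9)*12*6 + 71 = -69*(-3 + 3)*72 + 71 = -0*72 + 71 = -69*0 + 71 = 0 + 71 = 71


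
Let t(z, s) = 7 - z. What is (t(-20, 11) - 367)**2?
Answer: 115600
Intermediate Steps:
(t(-20, 11) - 367)**2 = ((7 - 1*(-20)) - 367)**2 = ((7 + 20) - 367)**2 = (27 - 367)**2 = (-340)**2 = 115600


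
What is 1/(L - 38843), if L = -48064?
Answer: -1/86907 ≈ -1.1507e-5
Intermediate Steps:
1/(L - 38843) = 1/(-48064 - 38843) = 1/(-86907) = -1/86907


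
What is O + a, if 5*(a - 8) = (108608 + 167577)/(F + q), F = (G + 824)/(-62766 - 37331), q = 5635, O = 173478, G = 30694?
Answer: 97854248706411/564015077 ≈ 1.7350e+5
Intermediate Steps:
F = -31518/100097 (F = (30694 + 824)/(-62766 - 37331) = 31518/(-100097) = 31518*(-1/100097) = -31518/100097 ≈ -0.31487)
a = 10041178605/564015077 (a = 8 + ((108608 + 167577)/(-31518/100097 + 5635))/5 = 8 + (276185/(564015077/100097))/5 = 8 + (276185*(100097/564015077))/5 = 8 + (⅕)*(27645289945/564015077) = 8 + 5529057989/564015077 = 10041178605/564015077 ≈ 17.803)
O + a = 173478 + 10041178605/564015077 = 97854248706411/564015077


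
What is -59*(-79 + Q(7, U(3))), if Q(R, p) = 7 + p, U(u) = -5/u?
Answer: 13039/3 ≈ 4346.3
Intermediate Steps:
-59*(-79 + Q(7, U(3))) = -59*(-79 + (7 - 5/3)) = -59*(-79 + 16/3) = -59*(-221/3) = 13039/3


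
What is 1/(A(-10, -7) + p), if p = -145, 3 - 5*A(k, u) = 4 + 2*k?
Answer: -5/706 ≈ -0.0070821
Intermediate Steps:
A(k, u) = -⅕ - 2*k/5 (A(k, u) = ⅗ - (4 + 2*k)/5 = ⅗ + (-⅘ - 2*k/5) = -⅕ - 2*k/5)
1/(A(-10, -7) + p) = 1/((-⅕ - ⅖*(-10)) - 145) = 1/((-⅕ + 4) - 145) = 1/(19/5 - 145) = 1/(-706/5) = -5/706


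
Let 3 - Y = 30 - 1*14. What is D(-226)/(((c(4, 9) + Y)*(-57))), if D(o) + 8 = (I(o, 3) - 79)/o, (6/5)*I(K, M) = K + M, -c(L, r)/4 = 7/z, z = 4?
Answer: -9259/1545840 ≈ -0.0059896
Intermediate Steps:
Y = -13 (Y = 3 - (30 - 1*14) = 3 - (30 - 14) = 3 - 1*16 = 3 - 16 = -13)
c(L, r) = -7 (c(L, r) = -28/4 = -4*7/4 = -7)
I(K, M) = 5*K/6 + 5*M/6 (I(K, M) = 5*(K + M)/6 = 5*K/6 + 5*M/6)
D(o) = -8 + (-153/2 + 5*o/6)/o (D(o) = -8 + ((5*o/6 + (⅚)*3) - 79)/o = -8 + ((5*o/6 + 5/2) - 79)/o = -8 + ((5/2 + 5*o/6) - 79)/o = -8 + (-153/2 + 5*o/6)/o)
D(-226)/(((c(4, 9) + Y)*(-57))) = ((⅙)*(-459 - 43*(-226))/(-226))/(((-7 - 13)*(-57))) = ((⅙)*(-1/226)*(-459 + 9718))/((-20*(-57))) = ((⅙)*(-1/226)*9259)/1140 = -9259/1356*1/1140 = -9259/1545840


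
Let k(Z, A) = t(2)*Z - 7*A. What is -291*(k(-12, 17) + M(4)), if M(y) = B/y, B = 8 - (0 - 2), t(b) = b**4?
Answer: 179547/2 ≈ 89774.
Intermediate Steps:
B = 10 (B = 8 - 1*(-2) = 8 + 2 = 10)
M(y) = 10/y
k(Z, A) = -7*A + 16*Z (k(Z, A) = 2**4*Z - 7*A = 16*Z - 7*A = -7*A + 16*Z)
-291*(k(-12, 17) + M(4)) = -291*((-7*17 + 16*(-12)) + 10/4) = -291*((-119 - 192) + 10*(1/4)) = -291*(-311 + 5/2) = -291*(-617/2) = 179547/2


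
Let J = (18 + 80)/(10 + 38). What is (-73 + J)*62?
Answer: -52793/12 ≈ -4399.4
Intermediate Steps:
J = 49/24 (J = 98/48 = 98*(1/48) = 49/24 ≈ 2.0417)
(-73 + J)*62 = (-73 + 49/24)*62 = -1703/24*62 = -52793/12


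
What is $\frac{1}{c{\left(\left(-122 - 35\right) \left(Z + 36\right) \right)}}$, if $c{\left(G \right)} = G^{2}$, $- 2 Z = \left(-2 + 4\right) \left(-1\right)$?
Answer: $\frac{1}{33744481} \approx 2.9634 \cdot 10^{-8}$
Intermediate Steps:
$Z = 1$ ($Z = - \frac{\left(-2 + 4\right) \left(-1\right)}{2} = - \frac{2 \left(-1\right)}{2} = \left(- \frac{1}{2}\right) \left(-2\right) = 1$)
$\frac{1}{c{\left(\left(-122 - 35\right) \left(Z + 36\right) \right)}} = \frac{1}{\left(\left(-122 - 35\right) \left(1 + 36\right)\right)^{2}} = \frac{1}{\left(\left(-157\right) 37\right)^{2}} = \frac{1}{\left(-5809\right)^{2}} = \frac{1}{33744481}$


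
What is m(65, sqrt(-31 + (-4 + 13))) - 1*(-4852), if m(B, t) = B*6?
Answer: 5242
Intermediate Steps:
m(B, t) = 6*B
m(65, sqrt(-31 + (-4 + 13))) - 1*(-4852) = 6*65 - 1*(-4852) = 390 + 4852 = 5242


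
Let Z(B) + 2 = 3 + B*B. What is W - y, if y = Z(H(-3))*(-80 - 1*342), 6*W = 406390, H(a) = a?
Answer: 215855/3 ≈ 71952.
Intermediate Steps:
Z(B) = 1 + B² (Z(B) = -2 + (3 + B*B) = -2 + (3 + B²) = 1 + B²)
W = 203195/3 (W = (⅙)*406390 = 203195/3 ≈ 67732.)
y = -4220 (y = (1 + (-3)²)*(-80 - 1*342) = (1 + 9)*(-80 - 342) = 10*(-422) = -4220)
W - y = 203195/3 - 1*(-4220) = 203195/3 + 4220 = 215855/3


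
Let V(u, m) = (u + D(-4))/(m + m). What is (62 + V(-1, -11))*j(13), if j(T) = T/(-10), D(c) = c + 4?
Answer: -3549/44 ≈ -80.659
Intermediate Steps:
D(c) = 4 + c
j(T) = -T/10 (j(T) = T*(-⅒) = -T/10)
V(u, m) = u/(2*m) (V(u, m) = (u + (4 - 4))/(m + m) = (u + 0)/((2*m)) = u*(1/(2*m)) = u/(2*m))
(62 + V(-1, -11))*j(13) = (62 + (½)*(-1)/(-11))*(-⅒*13) = (62 + (½)*(-1)*(-1/11))*(-13/10) = (62 + 1/22)*(-13/10) = (1365/22)*(-13/10) = -3549/44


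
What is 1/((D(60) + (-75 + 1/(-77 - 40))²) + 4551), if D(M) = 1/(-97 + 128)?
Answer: 424359/4318834954 ≈ 9.8258e-5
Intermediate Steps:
D(M) = 1/31
1/((D(60) + (-75 + 1/(-77 - 40))²) + 4551) = 1/((1/31 + (-75 + 1/(-77 - 40))²) + 4551) = 1/((1/31 + (-75 + 1/(-117))²) + 4551) = 1/((1/31 + (-75 - 1/117)²) + 4551) = 1/((1/31 + (-8776/117)²) + 4551) = 1/((1/31 + 77018176/13689) + 4551) = 1/(2387577145/424359 + 4551) = 1/(4318834954/424359) = 424359/4318834954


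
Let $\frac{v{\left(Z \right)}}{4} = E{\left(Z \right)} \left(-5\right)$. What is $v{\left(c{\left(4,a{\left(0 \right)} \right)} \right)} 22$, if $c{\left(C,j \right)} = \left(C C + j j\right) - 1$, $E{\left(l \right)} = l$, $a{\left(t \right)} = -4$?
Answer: $-13640$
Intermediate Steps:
$c{\left(C,j \right)} = -1 + C^{2} + j^{2}$ ($c{\left(C,j \right)} = \left(C^{2} + j^{2}\right) - 1 = -1 + C^{2} + j^{2}$)
$v{\left(Z \right)} = - 20 Z$ ($v{\left(Z \right)} = 4 Z \left(-5\right) = 4 \left(- 5 Z\right) = - 20 Z$)
$v{\left(c{\left(4,a{\left(0 \right)} \right)} \right)} 22 = - 20 \left(-1 + 4^{2} + \left(-4\right)^{2}\right) 22 = - 20 \left(-1 + 16 + 16\right) 22 = \left(-20\right) 31 \cdot 22 = \left(-620\right) 22 = -13640$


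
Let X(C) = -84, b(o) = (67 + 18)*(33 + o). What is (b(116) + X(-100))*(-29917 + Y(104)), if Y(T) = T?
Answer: -375077353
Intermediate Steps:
b(o) = 2805 + 85*o (b(o) = 85*(33 + o) = 2805 + 85*o)
(b(116) + X(-100))*(-29917 + Y(104)) = ((2805 + 85*116) - 84)*(-29917 + 104) = ((2805 + 9860) - 84)*(-29813) = (12665 - 84)*(-29813) = 12581*(-29813) = -375077353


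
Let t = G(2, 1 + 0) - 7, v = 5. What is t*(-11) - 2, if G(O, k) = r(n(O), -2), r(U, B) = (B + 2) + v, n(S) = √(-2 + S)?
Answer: 20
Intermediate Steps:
r(U, B) = 7 + B (r(U, B) = (B + 2) + 5 = (2 + B) + 5 = 7 + B)
G(O, k) = 5 (G(O, k) = 7 - 2 = 5)
t = -2 (t = 5 - 7 = -2)
t*(-11) - 2 = -2*(-11) - 2 = 22 - 2 = 20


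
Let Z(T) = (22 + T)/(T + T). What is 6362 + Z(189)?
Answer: 2405047/378 ≈ 6362.6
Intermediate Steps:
Z(T) = (22 + T)/(2*T) (Z(T) = (22 + T)/((2*T)) = (22 + T)*(1/(2*T)) = (22 + T)/(2*T))
6362 + Z(189) = 6362 + (1/2)*(22 + 189)/189 = 6362 + (1/2)*(1/189)*211 = 6362 + 211/378 = 2405047/378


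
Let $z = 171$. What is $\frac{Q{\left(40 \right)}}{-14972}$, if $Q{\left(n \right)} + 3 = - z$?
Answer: $\frac{87}{7486} \approx 0.011622$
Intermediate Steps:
$Q{\left(n \right)} = -174$ ($Q{\left(n \right)} = -3 - 171 = -174$)
$\frac{Q{\left(40 \right)}}{-14972} = - \frac{174}{-14972} = \left(-174\right) \left(- \frac{1}{14972}\right) = \frac{87}{7486}$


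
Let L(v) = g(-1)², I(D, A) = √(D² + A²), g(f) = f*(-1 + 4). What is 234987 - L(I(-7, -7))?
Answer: 234978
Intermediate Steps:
g(f) = 3*f (g(f) = f*3 = 3*f)
I(D, A) = √(A² + D²)
L(v) = 9 (L(v) = (3*(-1))² = (-3)² = 9)
234987 - L(I(-7, -7)) = 234987 - 1*9 = 234987 - 9 = 234978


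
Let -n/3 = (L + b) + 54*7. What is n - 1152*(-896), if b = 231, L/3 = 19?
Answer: 1030194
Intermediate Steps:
L = 57 (L = 3*19 = 57)
n = -1998 (n = -3*((57 + 231) + 54*7) = -3*(288 + 378) = -3*666 = -1998)
n - 1152*(-896) = -1998 - 1152*(-896) = -1998 + 1032192 = 1030194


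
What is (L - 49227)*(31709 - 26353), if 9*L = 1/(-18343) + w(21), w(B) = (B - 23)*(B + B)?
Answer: -3348850767544/12699 ≈ -2.6371e+8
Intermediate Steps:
w(B) = 2*B*(-23 + B) (w(B) = (-23 + B)*(2*B) = 2*B*(-23 + B))
L = -1540813/165087 (L = (1/(-18343) + 2*21*(-23 + 21))/9 = (-1/18343 + 2*21*(-2))/9 = (-1/18343 - 84)/9 = (1/9)*(-1540813/18343) = -1540813/165087 ≈ -9.3333)
(L - 49227)*(31709 - 26353) = (-1540813/165087 - 49227)*(31709 - 26353) = -8128278562/165087*5356 = -3348850767544/12699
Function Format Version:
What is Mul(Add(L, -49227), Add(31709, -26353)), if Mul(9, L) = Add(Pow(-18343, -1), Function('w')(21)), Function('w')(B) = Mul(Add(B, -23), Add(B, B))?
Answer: Rational(-3348850767544, 12699) ≈ -2.6371e+8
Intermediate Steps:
Function('w')(B) = Mul(2, B, Add(-23, B)) (Function('w')(B) = Mul(Add(-23, B), Mul(2, B)) = Mul(2, B, Add(-23, B)))
L = Rational(-1540813, 165087) (L = Mul(Rational(1, 9), Add(Pow(-18343, -1), Mul(2, 21, Add(-23, 21)))) = Mul(Rational(1, 9), Add(Rational(-1, 18343), Mul(2, 21, -2))) = Mul(Rational(1, 9), Add(Rational(-1, 18343), -84)) = Mul(Rational(1, 9), Rational(-1540813, 18343)) = Rational(-1540813, 165087) ≈ -9.3333)
Mul(Add(L, -49227), Add(31709, -26353)) = Mul(Add(Rational(-1540813, 165087), -49227), Add(31709, -26353)) = Mul(Rational(-8128278562, 165087), 5356) = Rational(-3348850767544, 12699)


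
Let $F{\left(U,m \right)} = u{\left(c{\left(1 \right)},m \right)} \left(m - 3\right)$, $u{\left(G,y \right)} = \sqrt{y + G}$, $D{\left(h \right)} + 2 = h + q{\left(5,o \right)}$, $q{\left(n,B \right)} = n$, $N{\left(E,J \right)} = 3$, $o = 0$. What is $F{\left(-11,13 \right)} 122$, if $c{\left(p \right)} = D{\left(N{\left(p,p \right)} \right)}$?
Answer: $1220 \sqrt{19} \approx 5317.9$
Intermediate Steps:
$D{\left(h \right)} = 3 + h$ ($D{\left(h \right)} = -2 + \left(h + 5\right) = -2 + \left(5 + h\right) = 3 + h$)
$c{\left(p \right)} = 6$ ($c{\left(p \right)} = 3 + 3 = 6$)
$u{\left(G,y \right)} = \sqrt{G + y}$
$F{\left(U,m \right)} = \sqrt{6 + m} \left(-3 + m\right)$ ($F{\left(U,m \right)} = \sqrt{6 + m} \left(m - 3\right) = \sqrt{6 + m} \left(-3 + m\right)$)
$F{\left(-11,13 \right)} 122 = \sqrt{6 + 13} \left(-3 + 13\right) 122 = \sqrt{19} \cdot 10 \cdot 122 = 10 \sqrt{19} \cdot 122 = 1220 \sqrt{19}$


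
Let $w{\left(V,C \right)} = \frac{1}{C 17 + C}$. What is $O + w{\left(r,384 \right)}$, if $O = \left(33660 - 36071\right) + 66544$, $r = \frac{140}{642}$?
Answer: $\frac{443287297}{6912} \approx 64133.0$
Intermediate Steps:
$r = \frac{70}{321}$ ($r = 140 \cdot \frac{1}{642} = \frac{70}{321} \approx 0.21807$)
$O = 64133$ ($O = -2411 + 66544 = 64133$)
$w{\left(V,C \right)} = \frac{1}{18 C}$ ($w{\left(V,C \right)} = \frac{1}{17 C + C} = \frac{1}{18 C}$)
$O + w{\left(r,384 \right)} = 64133 + \frac{1}{18 \cdot 384} = 64133 + \frac{1}{18} \cdot \frac{1}{384} = 64133 + \frac{1}{6912} = \frac{443287297}{6912}$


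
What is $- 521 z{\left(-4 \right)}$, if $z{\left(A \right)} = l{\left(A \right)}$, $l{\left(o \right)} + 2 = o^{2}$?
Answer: $-7294$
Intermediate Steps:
$l{\left(o \right)} = -2 + o^{2}$
$z{\left(A \right)} = -2 + A^{2}$
$- 521 z{\left(-4 \right)} = - 521 \left(-2 + \left(-4\right)^{2}\right) = - 521 \left(-2 + 16\right) = \left(-521\right) 14 = -7294$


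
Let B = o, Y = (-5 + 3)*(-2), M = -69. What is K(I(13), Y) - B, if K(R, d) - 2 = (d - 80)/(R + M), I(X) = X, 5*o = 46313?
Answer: -648147/70 ≈ -9259.3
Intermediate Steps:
o = 46313/5 (o = (⅕)*46313 = 46313/5 ≈ 9262.6)
Y = 4 (Y = -2*(-2) = 4)
K(R, d) = 2 + (-80 + d)/(-69 + R) (K(R, d) = 2 + (d - 80)/(R - 69) = 2 + (-80 + d)/(-69 + R))
B = 46313/5 ≈ 9262.6
K(I(13), Y) - B = (-218 + 4 + 2*13)/(-69 + 13) - 1*46313/5 = (-218 + 4 + 26)/(-56) - 46313/5 = -1/56*(-188) - 46313/5 = 47/14 - 46313/5 = -648147/70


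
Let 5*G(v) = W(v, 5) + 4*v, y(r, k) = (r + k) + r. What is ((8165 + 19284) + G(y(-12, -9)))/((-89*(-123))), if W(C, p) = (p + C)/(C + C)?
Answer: 4524743/1806255 ≈ 2.5050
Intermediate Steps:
y(r, k) = k + 2*r (y(r, k) = (k + r) + r = k + 2*r)
W(C, p) = (C + p)/(2*C) (W(C, p) = (C + p)/((2*C)) = (C + p)*(1/(2*C)) = (C + p)/(2*C))
G(v) = 4*v/5 + (5 + v)/(10*v) (G(v) = ((v + 5)/(2*v) + 4*v)/5 = ((5 + v)/(2*v) + 4*v)/5 = (4*v + (5 + v)/(2*v))/5 = 4*v/5 + (5 + v)/(10*v))
((8165 + 19284) + G(y(-12, -9)))/((-89*(-123))) = ((8165 + 19284) + (5 + (-9 + 2*(-12)) + 8*(-9 + 2*(-12))²)/(10*(-9 + 2*(-12))))/((-89*(-123))) = (27449 + (5 + (-9 - 24) + 8*(-9 - 24)²)/(10*(-9 - 24)))/10947 = (27449 + (⅒)*(5 - 33 + 8*(-33)²)/(-33))*(1/10947) = (27449 + (⅒)*(-1/33)*(5 - 33 + 8*1089))*(1/10947) = (27449 + (⅒)*(-1/33)*(5 - 33 + 8712))*(1/10947) = (27449 + (⅒)*(-1/33)*8684)*(1/10947) = (27449 - 4342/165)*(1/10947) = (4524743/165)*(1/10947) = 4524743/1806255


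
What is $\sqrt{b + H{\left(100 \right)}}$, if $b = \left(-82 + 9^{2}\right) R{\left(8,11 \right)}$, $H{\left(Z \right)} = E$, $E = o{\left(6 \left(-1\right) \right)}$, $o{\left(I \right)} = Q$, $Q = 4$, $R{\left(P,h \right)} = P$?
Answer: $2 i \approx 2.0 i$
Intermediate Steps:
$o{\left(I \right)} = 4$
$E = 4$
$H{\left(Z \right)} = 4$
$b = -8$ ($b = \left(-82 + 9^{2}\right) 8 = \left(-82 + 81\right) 8 = \left(-1\right) 8 = -8$)
$\sqrt{b + H{\left(100 \right)}} = \sqrt{-8 + 4} = \sqrt{-4} = 2 i$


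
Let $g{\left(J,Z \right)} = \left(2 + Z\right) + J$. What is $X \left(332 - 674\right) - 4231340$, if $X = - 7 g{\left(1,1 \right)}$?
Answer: $-4221764$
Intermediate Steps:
$g{\left(J,Z \right)} = 2 + J + Z$
$X = -28$ ($X = - 7 \left(2 + 1 + 1\right) = \left(-7\right) 4 = -28$)
$X \left(332 - 674\right) - 4231340 = - 28 \left(332 - 674\right) - 4231340 = \left(-28\right) \left(-342\right) - 4231340 = 9576 - 4231340 = -4221764$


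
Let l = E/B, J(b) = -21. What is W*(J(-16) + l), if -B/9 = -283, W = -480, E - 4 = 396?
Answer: 8493920/849 ≈ 10005.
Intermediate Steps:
E = 400 (E = 4 + 396 = 400)
B = 2547 (B = -9*(-283) = 2547)
l = 400/2547 ≈ 0.15705
W*(J(-16) + l) = -480*(-21 + 400/2547) = -480*(-53087/2547) = 8493920/849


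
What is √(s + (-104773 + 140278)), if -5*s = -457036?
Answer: √3172805/5 ≈ 356.25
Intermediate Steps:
s = 457036/5 (s = -⅕*(-457036) = 457036/5 ≈ 91407.)
√(s + (-104773 + 140278)) = √(457036/5 + (-104773 + 140278)) = √(457036/5 + 35505) = √(634561/5) = √3172805/5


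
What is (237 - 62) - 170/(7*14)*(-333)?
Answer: 36880/49 ≈ 752.65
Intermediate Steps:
(237 - 62) - 170/(7*14)*(-333) = 175 - 170/98*(-333) = 175 - 170*1/98*(-333) = 175 - 85/49*(-333) = 175 + 28305/49 = 36880/49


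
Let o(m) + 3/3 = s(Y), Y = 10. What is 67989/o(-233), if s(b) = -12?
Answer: -67989/13 ≈ -5229.9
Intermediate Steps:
o(m) = -13 (o(m) = -1 - 12 = -13)
67989/o(-233) = 67989/(-13) = 67989*(-1/13) = -67989/13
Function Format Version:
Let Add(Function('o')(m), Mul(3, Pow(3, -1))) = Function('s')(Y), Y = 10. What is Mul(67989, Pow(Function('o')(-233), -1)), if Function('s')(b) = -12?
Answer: Rational(-67989, 13) ≈ -5229.9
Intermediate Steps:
Function('o')(m) = -13 (Function('o')(m) = Add(-1, -12) = -13)
Mul(67989, Pow(Function('o')(-233), -1)) = Mul(67989, Pow(-13, -1)) = Mul(67989, Rational(-1, 13)) = Rational(-67989, 13)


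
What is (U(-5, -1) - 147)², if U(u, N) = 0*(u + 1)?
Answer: 21609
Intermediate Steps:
U(u, N) = 0 (U(u, N) = 0*(1 + u) = 0)
(U(-5, -1) - 147)² = (0 - 147)² = (-147)² = 21609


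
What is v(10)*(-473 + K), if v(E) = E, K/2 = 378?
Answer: 2830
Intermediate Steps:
K = 756 (K = 2*378 = 756)
v(10)*(-473 + K) = 10*(-473 + 756) = 10*283 = 2830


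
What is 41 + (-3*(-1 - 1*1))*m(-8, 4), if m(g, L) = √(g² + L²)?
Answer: 41 + 24*√5 ≈ 94.666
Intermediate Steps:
m(g, L) = √(L² + g²)
41 + (-3*(-1 - 1*1))*m(-8, 4) = 41 + (-3*(-1 - 1*1))*√(4² + (-8)²) = 41 + (-3*(-1 - 1))*√(16 + 64) = 41 + (-3*(-2))*√80 = 41 + 6*(4*√5) = 41 + 24*√5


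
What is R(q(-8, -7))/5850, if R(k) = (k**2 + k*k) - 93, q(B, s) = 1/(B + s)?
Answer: -20923/1316250 ≈ -0.015896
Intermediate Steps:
R(k) = -93 + 2*k**2 (R(k) = (k**2 + k**2) - 93 = 2*k**2 - 93 = -93 + 2*k**2)
R(q(-8, -7))/5850 = (-93 + 2*(1/(-8 - 7))**2)/5850 = (-93 + 2*(1/(-15))**2)*(1/5850) = (-93 + 2*(-1/15)**2)*(1/5850) = (-93 + 2*(1/225))*(1/5850) = (-93 + 2/225)*(1/5850) = -20923/225*1/5850 = -20923/1316250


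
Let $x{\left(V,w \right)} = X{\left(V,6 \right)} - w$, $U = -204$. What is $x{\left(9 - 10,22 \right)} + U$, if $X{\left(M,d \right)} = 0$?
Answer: $-226$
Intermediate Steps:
$x{\left(V,w \right)} = - w$ ($x{\left(V,w \right)} = 0 - w = - w$)
$x{\left(9 - 10,22 \right)} + U = \left(-1\right) 22 - 204 = -22 - 204 = -226$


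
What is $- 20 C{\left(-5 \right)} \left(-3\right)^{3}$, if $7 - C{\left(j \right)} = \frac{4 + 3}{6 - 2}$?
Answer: $2835$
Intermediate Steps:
$C{\left(j \right)} = \frac{21}{4}$ ($C{\left(j \right)} = 7 - \frac{4 + 3}{6 - 2} = 7 - \frac{7}{4} = \frac{21}{4}$)
$- 20 C{\left(-5 \right)} \left(-3\right)^{3} = \left(-20\right) \frac{21}{4} \left(-3\right)^{3} = \left(-105\right) \left(-27\right) = 2835$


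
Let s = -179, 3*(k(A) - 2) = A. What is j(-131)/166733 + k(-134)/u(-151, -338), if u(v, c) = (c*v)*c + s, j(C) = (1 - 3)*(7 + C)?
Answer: 12856102936/8628944453577 ≈ 0.0014899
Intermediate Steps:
k(A) = 2 + A/3
j(C) = -14 - 2*C (j(C) = -2*(7 + C) = -14 - 2*C)
u(v, c) = -179 + v*c² (u(v, c) = (c*v)*c - 179 = v*c² - 179 = -179 + v*c²)
j(-131)/166733 + k(-134)/u(-151, -338) = (-14 - 2*(-131))/166733 + (2 + (⅓)*(-134))/(-179 - 151*(-338)²) = (-14 + 262)*(1/166733) + (2 - 134/3)/(-179 - 151*114244) = 248*(1/166733) - 128/(3*(-179 - 17250844)) = 248/166733 - 128/3/(-17251023) = 248/166733 - 128/3*(-1/17251023) = 248/166733 + 128/51753069 = 12856102936/8628944453577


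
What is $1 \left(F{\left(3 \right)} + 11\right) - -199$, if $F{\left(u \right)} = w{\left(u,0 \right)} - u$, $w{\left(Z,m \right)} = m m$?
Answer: $207$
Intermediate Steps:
$w{\left(Z,m \right)} = m^{2}$
$F{\left(u \right)} = - u$ ($F{\left(u \right)} = 0^{2} - u = 0 - u = - u$)
$1 \left(F{\left(3 \right)} + 11\right) - -199 = 1 \left(\left(-1\right) 3 + 11\right) - -199 = 1 \left(-3 + 11\right) + 199 = 1 \cdot 8 + 199 = 8 + 199 = 207$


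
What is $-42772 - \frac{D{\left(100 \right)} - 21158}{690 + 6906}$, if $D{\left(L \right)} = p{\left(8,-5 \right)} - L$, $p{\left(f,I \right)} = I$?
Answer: $- \frac{324874849}{7596} \approx -42769.0$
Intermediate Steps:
$D{\left(L \right)} = -5 - L$
$-42772 - \frac{D{\left(100 \right)} - 21158}{690 + 6906} = -42772 - \frac{\left(-5 - 100\right) - 21158}{690 + 6906} = -42772 - \frac{\left(-5 - 100\right) - 21158}{7596} = -42772 - \left(-105 - 21158\right) \frac{1}{7596} = -42772 - \left(-21263\right) \frac{1}{7596} = -42772 - - \frac{21263}{7596} = -42772 + \frac{21263}{7596} = - \frac{324874849}{7596}$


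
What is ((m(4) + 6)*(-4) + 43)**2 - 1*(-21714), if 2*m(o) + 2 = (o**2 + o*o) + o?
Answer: 24115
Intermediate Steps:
m(o) = -1 + o**2 + o/2 (m(o) = -1 + ((o**2 + o*o) + o)/2 = -1 + ((o**2 + o**2) + o)/2 = -1 + (2*o**2 + o)/2 = -1 + (o + 2*o**2)/2 = -1 + (o**2 + o/2) = -1 + o**2 + o/2)
((m(4) + 6)*(-4) + 43)**2 - 1*(-21714) = (((-1 + 4**2 + (1/2)*4) + 6)*(-4) + 43)**2 - 1*(-21714) = (((-1 + 16 + 2) + 6)*(-4) + 43)**2 + 21714 = ((17 + 6)*(-4) + 43)**2 + 21714 = (23*(-4) + 43)**2 + 21714 = (-92 + 43)**2 + 21714 = (-49)**2 + 21714 = 2401 + 21714 = 24115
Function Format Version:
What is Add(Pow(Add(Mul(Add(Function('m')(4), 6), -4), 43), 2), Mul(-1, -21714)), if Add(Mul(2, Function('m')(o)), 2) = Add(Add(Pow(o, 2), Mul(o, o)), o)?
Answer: 24115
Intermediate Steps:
Function('m')(o) = Add(-1, Pow(o, 2), Mul(Rational(1, 2), o)) (Function('m')(o) = Add(-1, Mul(Rational(1, 2), Add(Add(Pow(o, 2), Mul(o, o)), o))) = Add(-1, Mul(Rational(1, 2), Add(Add(Pow(o, 2), Pow(o, 2)), o))) = Add(-1, Mul(Rational(1, 2), Add(Mul(2, Pow(o, 2)), o))) = Add(-1, Mul(Rational(1, 2), Add(o, Mul(2, Pow(o, 2))))) = Add(-1, Add(Pow(o, 2), Mul(Rational(1, 2), o))) = Add(-1, Pow(o, 2), Mul(Rational(1, 2), o)))
Add(Pow(Add(Mul(Add(Function('m')(4), 6), -4), 43), 2), Mul(-1, -21714)) = Add(Pow(Add(Mul(Add(Add(-1, Pow(4, 2), Mul(Rational(1, 2), 4)), 6), -4), 43), 2), Mul(-1, -21714)) = Add(Pow(Add(Mul(Add(Add(-1, 16, 2), 6), -4), 43), 2), 21714) = Add(Pow(Add(Mul(Add(17, 6), -4), 43), 2), 21714) = Add(Pow(Add(Mul(23, -4), 43), 2), 21714) = Add(Pow(Add(-92, 43), 2), 21714) = Add(Pow(-49, 2), 21714) = Add(2401, 21714) = 24115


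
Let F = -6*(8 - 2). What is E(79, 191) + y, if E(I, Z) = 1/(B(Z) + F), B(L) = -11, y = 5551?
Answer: 260896/47 ≈ 5551.0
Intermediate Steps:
F = -36 (F = -6*6 = -36)
E(I, Z) = -1/47 (E(I, Z) = 1/(-11 - 36) = 1/(-47) = -1/47)
E(79, 191) + y = -1/47 + 5551 = 260896/47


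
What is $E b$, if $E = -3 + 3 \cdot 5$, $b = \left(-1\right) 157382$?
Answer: $-1888584$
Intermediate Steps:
$b = -157382$
$E = 12$ ($E = -3 + 15 = 12$)
$E b = 12 \left(-157382\right) = -1888584$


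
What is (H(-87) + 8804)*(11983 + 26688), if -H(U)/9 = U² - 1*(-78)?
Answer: -2320994749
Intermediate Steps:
H(U) = -702 - 9*U² (H(U) = -9*(U² - 1*(-78)) = -9*(U² + 78) = -9*(78 + U²) = -702 - 9*U²)
(H(-87) + 8804)*(11983 + 26688) = ((-702 - 9*(-87)²) + 8804)*(11983 + 26688) = ((-702 - 9*7569) + 8804)*38671 = ((-702 - 68121) + 8804)*38671 = (-68823 + 8804)*38671 = -60019*38671 = -2320994749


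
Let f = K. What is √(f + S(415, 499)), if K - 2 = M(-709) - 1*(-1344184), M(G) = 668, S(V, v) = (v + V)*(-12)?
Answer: √1333886 ≈ 1154.9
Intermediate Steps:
S(V, v) = -12*V - 12*v (S(V, v) = (V + v)*(-12) = -12*V - 12*v)
K = 1344854 (K = 2 + (668 - 1*(-1344184)) = 2 + (668 + 1344184) = 2 + 1344852 = 1344854)
f = 1344854
√(f + S(415, 499)) = √(1344854 + (-12*415 - 12*499)) = √(1344854 + (-4980 - 5988)) = √(1344854 - 10968) = √1333886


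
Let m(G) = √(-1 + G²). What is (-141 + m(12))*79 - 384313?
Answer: -395452 + 79*√143 ≈ -3.9451e+5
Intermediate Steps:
(-141 + m(12))*79 - 384313 = (-141 + √(-1 + 12²))*79 - 384313 = (-141 + √(-1 + 144))*79 - 384313 = (-141 + √143)*79 - 384313 = (-11139 + 79*√143) - 384313 = -395452 + 79*√143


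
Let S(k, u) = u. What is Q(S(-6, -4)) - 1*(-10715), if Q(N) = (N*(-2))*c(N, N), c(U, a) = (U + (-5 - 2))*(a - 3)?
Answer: 11331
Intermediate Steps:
c(U, a) = (-7 + U)*(-3 + a) (c(U, a) = (U - 7)*(-3 + a) = (-7 + U)*(-3 + a))
Q(N) = -2*N*(21 + N**2 - 10*N) (Q(N) = (N*(-2))*(21 - 7*N - 3*N + N*N) = (-2*N)*(21 - 7*N - 3*N + N**2) = (-2*N)*(21 + N**2 - 10*N) = -2*N*(21 + N**2 - 10*N))
Q(S(-6, -4)) - 1*(-10715) = 2*(-4)*(-21 - 1*(-4)**2 + 10*(-4)) - 1*(-10715) = 2*(-4)*(-21 - 1*16 - 40) + 10715 = 2*(-4)*(-21 - 16 - 40) + 10715 = 2*(-4)*(-77) + 10715 = 616 + 10715 = 11331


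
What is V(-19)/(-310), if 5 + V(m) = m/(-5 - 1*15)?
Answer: 81/6200 ≈ 0.013065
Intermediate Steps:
V(m) = -5 - m/20 (V(m) = -5 + m/(-5 - 1*15) = -5 + m/(-5 - 15) = -5 + m/(-20) = -5 + m*(-1/20) = -5 - m/20)
V(-19)/(-310) = (-5 - 1/20*(-19))/(-310) = (-5 + 19/20)*(-1/310) = -81/20*(-1/310) = 81/6200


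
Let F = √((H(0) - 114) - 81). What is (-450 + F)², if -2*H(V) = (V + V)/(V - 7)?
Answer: (450 - I*√195)² ≈ 2.0231e+5 - 12568.0*I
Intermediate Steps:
H(V) = -V/(-7 + V) (H(V) = -(V + V)/(2*(V - 7)) = -2*V/(2*(-7 + V)) = -V/(-7 + V))
F = I*√195 (F = √((-1*0/(-7 + 0) - 114) - 81) = √((-1*0/(-7) - 114) - 81) = √((-1*0*(-⅐) - 114) - 81) = √((0 - 114) - 81) = √(-114 - 81) = √(-195) = I*√195 ≈ 13.964*I)
(-450 + F)² = (-450 + I*√195)²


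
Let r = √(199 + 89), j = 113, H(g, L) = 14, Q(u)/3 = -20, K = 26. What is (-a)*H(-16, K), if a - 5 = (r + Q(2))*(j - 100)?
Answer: 10850 - 2184*√2 ≈ 7761.4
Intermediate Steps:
Q(u) = -60 (Q(u) = 3*(-20) = -60)
r = 12*√2 (r = √288 = 12*√2 ≈ 16.971)
a = -775 + 156*√2 (a = 5 + (12*√2 - 60)*(113 - 100) = 5 + (-60 + 12*√2)*13 = 5 + (-780 + 156*√2) = -775 + 156*√2 ≈ -554.38)
(-a)*H(-16, K) = -(-775 + 156*√2)*14 = (775 - 156*√2)*14 = 10850 - 2184*√2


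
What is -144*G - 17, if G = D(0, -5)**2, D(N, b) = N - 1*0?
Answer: -17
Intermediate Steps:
D(N, b) = N (D(N, b) = N + 0 = N)
G = 0 (G = 0**2 = 0)
-144*G - 17 = -144*0 - 17 = 0 - 17 = -17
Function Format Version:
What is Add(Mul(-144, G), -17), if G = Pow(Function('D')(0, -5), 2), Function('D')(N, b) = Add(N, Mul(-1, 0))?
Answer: -17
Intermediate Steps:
Function('D')(N, b) = N (Function('D')(N, b) = Add(N, 0) = N)
G = 0 (G = Pow(0, 2) = 0)
Add(Mul(-144, G), -17) = Add(Mul(-144, 0), -17) = Add(0, -17) = -17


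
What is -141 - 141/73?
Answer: -10434/73 ≈ -142.93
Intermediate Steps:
-141 - 141/73 = -10434/73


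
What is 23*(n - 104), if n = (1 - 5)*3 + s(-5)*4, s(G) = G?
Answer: -3128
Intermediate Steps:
n = -32 (n = (1 - 5)*3 - 5*4 = -4*3 - 20 = -12 - 20 = -32)
23*(n - 104) = 23*(-32 - 104) = 23*(-136) = -3128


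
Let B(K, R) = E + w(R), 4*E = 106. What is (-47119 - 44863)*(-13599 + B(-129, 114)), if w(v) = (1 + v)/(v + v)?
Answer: 142315240265/114 ≈ 1.2484e+9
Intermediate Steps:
E = 53/2 (E = (¼)*106 = 53/2 ≈ 26.500)
w(v) = (1 + v)/(2*v) (w(v) = (1 + v)/((2*v)) = (1 + v)*(1/(2*v)) = (1 + v)/(2*v))
B(K, R) = 53/2 + (1 + R)/(2*R)
(-47119 - 44863)*(-13599 + B(-129, 114)) = (-47119 - 44863)*(-13599 + (27 + (½)/114)) = -91982*(-13599 + (27 + (½)*(1/114))) = -91982*(-13599 + (27 + 1/228)) = -91982*(-13599 + 6157/228) = -91982*(-3094415/228) = 142315240265/114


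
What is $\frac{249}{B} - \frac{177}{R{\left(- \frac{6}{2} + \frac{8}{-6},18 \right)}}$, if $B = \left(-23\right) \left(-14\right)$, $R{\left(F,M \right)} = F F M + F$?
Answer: $\frac{11181}{46046} \approx 0.24282$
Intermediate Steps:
$R{\left(F,M \right)} = F + M F^{2}$ ($R{\left(F,M \right)} = F^{2} M + F = M F^{2} + F = F + M F^{2}$)
$B = 322$
$\frac{249}{B} - \frac{177}{R{\left(- \frac{6}{2} + \frac{8}{-6},18 \right)}} = \frac{249}{322} - \frac{177}{\left(- \frac{6}{2} + \frac{8}{-6}\right) \left(1 + \left(- \frac{6}{2} + \frac{8}{-6}\right) 18\right)} = 249 \cdot \frac{1}{322} - \frac{177}{\left(\left(-6\right) \frac{1}{2} + 8 \left(- \frac{1}{6}\right)\right) \left(1 + \left(\left(-6\right) \frac{1}{2} + 8 \left(- \frac{1}{6}\right)\right) 18\right)} = \frac{249}{322} - \frac{177}{\left(-3 - \frac{4}{3}\right) \left(1 + \left(-3 - \frac{4}{3}\right) 18\right)} = \frac{249}{322} - \frac{177}{\left(- \frac{13}{3}\right) \left(1 - 78\right)} = \frac{249}{322} - \frac{177}{\left(- \frac{13}{3}\right) \left(-77\right)} = \frac{249}{322} - \frac{177}{\frac{1001}{3}} = \frac{249}{322} - \frac{531}{1001} = \frac{11181}{46046}$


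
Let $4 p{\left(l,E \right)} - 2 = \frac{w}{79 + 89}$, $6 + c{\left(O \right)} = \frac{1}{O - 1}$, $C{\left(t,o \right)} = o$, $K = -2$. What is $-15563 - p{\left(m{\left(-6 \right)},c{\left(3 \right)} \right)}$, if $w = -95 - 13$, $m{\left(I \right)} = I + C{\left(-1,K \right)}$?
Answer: $- \frac{871547}{56} \approx -15563.0$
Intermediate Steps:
$c{\left(O \right)} = -6 + \frac{1}{-1 + O}$ ($c{\left(O \right)} = -6 + \frac{1}{O - 1} = -6 + \frac{1}{-1 + O}$)
$m{\left(I \right)} = -2 + I$ ($m{\left(I \right)} = I - 2 = -2 + I$)
$w = -108$
$p{\left(l,E \right)} = \frac{19}{56}$ ($p{\left(l,E \right)} = \frac{1}{2} + \frac{\left(-108\right) \frac{1}{79 + 89}}{4} = \frac{1}{2} + \frac{\left(-108\right) \frac{1}{168}}{4} = \frac{1}{2} + \frac{1}{4} \left(- \frac{9}{14}\right) = \frac{1}{2} - \frac{9}{56} = \frac{19}{56}$)
$-15563 - p{\left(m{\left(-6 \right)},c{\left(3 \right)} \right)} = -15563 - \frac{19}{56} = - \frac{871547}{56}$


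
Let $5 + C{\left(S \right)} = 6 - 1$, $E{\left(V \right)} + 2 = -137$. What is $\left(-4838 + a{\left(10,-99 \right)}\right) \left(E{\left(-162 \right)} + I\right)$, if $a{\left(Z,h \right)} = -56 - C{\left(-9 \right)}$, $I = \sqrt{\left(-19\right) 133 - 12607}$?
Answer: $680266 - 4894 i \sqrt{15134} \approx 6.8027 \cdot 10^{5} - 6.0206 \cdot 10^{5} i$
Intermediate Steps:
$E{\left(V \right)} = -139$ ($E{\left(V \right)} = -2 - 137 = -139$)
$C{\left(S \right)} = 0$ ($C{\left(S \right)} = -5 + \left(6 - 1\right) = -5 + 5 = 0$)
$I = i \sqrt{15134}$ ($I = \sqrt{-2527 - 12607} = \sqrt{-15134} = i \sqrt{15134} \approx 123.02 i$)
$a{\left(Z,h \right)} = -56$ ($a{\left(Z,h \right)} = -56 - 0 = -56 + 0 = -56$)
$\left(-4838 + a{\left(10,-99 \right)}\right) \left(E{\left(-162 \right)} + I\right) = \left(-4838 - 56\right) \left(-139 + i \sqrt{15134}\right) = - 4894 \left(-139 + i \sqrt{15134}\right) = 680266 - 4894 i \sqrt{15134}$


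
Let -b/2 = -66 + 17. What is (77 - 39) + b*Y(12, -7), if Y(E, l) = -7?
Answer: -648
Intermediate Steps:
b = 98 (b = -2*(-66 + 17) = -2*(-49) = 98)
(77 - 39) + b*Y(12, -7) = (77 - 39) + 98*(-7) = 38 - 686 = -648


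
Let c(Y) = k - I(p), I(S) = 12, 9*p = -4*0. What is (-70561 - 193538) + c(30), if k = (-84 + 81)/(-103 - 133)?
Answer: -62330193/236 ≈ -2.6411e+5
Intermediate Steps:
p = 0 (p = (-4*0)/9 = (⅑)*0 = 0)
k = 3/236 (k = -3/(-236) = -3*(-1/236) = 3/236 ≈ 0.012712)
c(Y) = -2829/236 (c(Y) = 3/236 - 1*12 = 3/236 - 12 = -2829/236)
(-70561 - 193538) + c(30) = (-70561 - 193538) - 2829/236 = -264099 - 2829/236 = -62330193/236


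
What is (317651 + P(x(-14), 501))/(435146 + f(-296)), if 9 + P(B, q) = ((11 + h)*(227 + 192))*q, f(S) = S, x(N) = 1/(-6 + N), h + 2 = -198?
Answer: -39357049/434850 ≈ -90.507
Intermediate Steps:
h = -200 (h = -2 - 198 = -200)
P(B, q) = -9 - 79191*q (P(B, q) = -9 + ((11 - 200)*(227 + 192))*q = -9 + (-189*419)*q = -9 - 79191*q)
(317651 + P(x(-14), 501))/(435146 + f(-296)) = (317651 + (-9 - 79191*501))/(435146 - 296) = (317651 + (-9 - 39674691))/434850 = (317651 - 39674700)*(1/434850) = -39357049*1/434850 = -39357049/434850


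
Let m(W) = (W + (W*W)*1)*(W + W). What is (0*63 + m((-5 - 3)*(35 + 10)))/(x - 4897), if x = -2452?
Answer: 93052800/7349 ≈ 12662.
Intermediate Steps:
m(W) = 2*W*(W + W²) (m(W) = (W + W²*1)*(2*W) = (W + W²)*(2*W) = 2*W*(W + W²))
(0*63 + m((-5 - 3)*(35 + 10)))/(x - 4897) = (0*63 + 2*((-5 - 3)*(35 + 10))²*(1 + (-5 - 3)*(35 + 10)))/(-2452 - 4897) = (0 + 2*(-8*45)²*(1 - 8*45))/(-7349) = (0 + 2*(-360)²*(1 - 360))*(-1/7349) = (0 + 2*129600*(-359))*(-1/7349) = (0 - 93052800)*(-1/7349) = -93052800*(-1/7349) = 93052800/7349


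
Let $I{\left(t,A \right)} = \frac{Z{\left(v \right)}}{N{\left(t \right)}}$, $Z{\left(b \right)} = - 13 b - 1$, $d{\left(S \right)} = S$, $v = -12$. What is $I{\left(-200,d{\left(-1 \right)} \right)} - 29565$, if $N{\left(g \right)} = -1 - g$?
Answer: $- \frac{5883280}{199} \approx -29564.0$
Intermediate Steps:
$Z{\left(b \right)} = -1 - 13 b$
$I{\left(t,A \right)} = \frac{155}{-1 - t}$ ($I{\left(t,A \right)} = \frac{-1 - -156}{-1 - t} = \frac{-1 + 156}{-1 - t} = \frac{155}{-1 - t}$)
$I{\left(-200,d{\left(-1 \right)} \right)} - 29565 = - \frac{155}{1 - 200} - 29565 = - \frac{155}{-199} - 29565 = \left(-155\right) \left(- \frac{1}{199}\right) - 29565 = \frac{155}{199} - 29565 = - \frac{5883280}{199}$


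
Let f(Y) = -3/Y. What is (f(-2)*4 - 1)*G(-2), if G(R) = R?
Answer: -10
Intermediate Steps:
(f(-2)*4 - 1)*G(-2) = (-3/(-2)*4 - 1)*(-2) = (-3*(-½)*4 - 1)*(-2) = ((3/2)*4 - 1)*(-2) = (6 - 1)*(-2) = 5*(-2) = -10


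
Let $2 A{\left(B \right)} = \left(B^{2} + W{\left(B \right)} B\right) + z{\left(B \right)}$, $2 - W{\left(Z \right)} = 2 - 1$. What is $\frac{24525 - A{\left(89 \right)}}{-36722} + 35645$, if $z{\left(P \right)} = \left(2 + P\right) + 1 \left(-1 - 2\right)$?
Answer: $\frac{654467607}{18361} \approx 35644.0$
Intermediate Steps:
$W{\left(Z \right)} = 1$ ($W{\left(Z \right)} = 2 - \left(2 - 1\right) = 2 - 1 = 1$)
$z{\left(P \right)} = -1 + P$ ($z{\left(P \right)} = \left(2 + P\right) + 1 \left(-3\right) = \left(2 + P\right) - 3 = -1 + P$)
$A{\left(B \right)} = - \frac{1}{2} + B + \frac{B^{2}}{2}$ ($A{\left(B \right)} = \frac{\left(B^{2} + 1 B\right) + \left(-1 + B\right)}{2} = \frac{\left(B^{2} + B\right) + \left(-1 + B\right)}{2} = \frac{\left(B + B^{2}\right) + \left(-1 + B\right)}{2} = \frac{-1 + B^{2} + 2 B}{2} = - \frac{1}{2} + B + \frac{B^{2}}{2}$)
$\frac{24525 - A{\left(89 \right)}}{-36722} + 35645 = \frac{24525 - \left(- \frac{1}{2} + 89 + \frac{89^{2}}{2}\right)}{-36722} + 35645 = \left(24525 - \left(- \frac{1}{2} + 89 + \frac{1}{2} \cdot 7921\right)\right) \left(- \frac{1}{36722}\right) + 35645 = \left(24525 - \left(- \frac{1}{2} + 89 + \frac{7921}{2}\right)\right) \left(- \frac{1}{36722}\right) + 35645 = \left(24525 - 4049\right) \left(- \frac{1}{36722}\right) + 35645 = 20476 \left(- \frac{1}{36722}\right) + 35645 = - \frac{10238}{18361} + 35645 = \frac{654467607}{18361}$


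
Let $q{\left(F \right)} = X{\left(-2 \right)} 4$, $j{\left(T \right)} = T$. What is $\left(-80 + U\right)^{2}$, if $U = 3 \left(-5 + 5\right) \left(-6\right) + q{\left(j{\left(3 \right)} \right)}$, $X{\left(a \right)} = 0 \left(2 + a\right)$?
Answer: $6400$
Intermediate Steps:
$X{\left(a \right)} = 0$
$q{\left(F \right)} = 0$ ($q{\left(F \right)} = 0 \cdot 4 = 0$)
$U = 0$ ($U = 3 \left(-5 + 5\right) \left(-6\right) + 0 = 3 \cdot 0 \left(-6\right) + 0 = 0 \left(-6\right) + 0 = 0 + 0 = 0$)
$\left(-80 + U\right)^{2} = \left(-80 + 0\right)^{2} = \left(-80\right)^{2} = 6400$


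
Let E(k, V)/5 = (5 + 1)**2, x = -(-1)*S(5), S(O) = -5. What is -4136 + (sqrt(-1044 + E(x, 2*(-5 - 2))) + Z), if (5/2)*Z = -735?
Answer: -4430 + 12*I*sqrt(6) ≈ -4430.0 + 29.394*I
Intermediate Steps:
Z = -294 (Z = (2/5)*(-735) = -294)
x = -5 (x = -(-1)*(-5) = -1*5 = -5)
E(k, V) = 180 (E(k, V) = 5*(5 + 1)**2 = 5*6**2 = 5*36 = 180)
-4136 + (sqrt(-1044 + E(x, 2*(-5 - 2))) + Z) = -4136 + (sqrt(-1044 + 180) - 294) = -4136 + (sqrt(-864) - 294) = -4136 + (12*I*sqrt(6) - 294) = -4136 + (-294 + 12*I*sqrt(6)) = -4430 + 12*I*sqrt(6)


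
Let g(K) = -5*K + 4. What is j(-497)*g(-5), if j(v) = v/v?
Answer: 29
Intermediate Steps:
j(v) = 1
g(K) = 4 - 5*K
j(-497)*g(-5) = 1*(4 - 5*(-5)) = 1*(4 + 25) = 1*29 = 29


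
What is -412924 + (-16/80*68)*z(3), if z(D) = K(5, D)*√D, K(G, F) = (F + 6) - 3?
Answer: -412924 - 408*√3/5 ≈ -4.1307e+5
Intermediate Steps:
K(G, F) = 3 + F (K(G, F) = (6 + F) - 3 = 3 + F)
z(D) = √D*(3 + D) (z(D) = (3 + D)*√D = √D*(3 + D))
-412924 + (-16/80*68)*z(3) = -412924 + (-16/80*68)*(√3*(3 + 3)) = -412924 + (-16*1/80*68)*(√3*6) = -412924 + (-⅕*68)*(6*√3) = -412924 - 408*√3/5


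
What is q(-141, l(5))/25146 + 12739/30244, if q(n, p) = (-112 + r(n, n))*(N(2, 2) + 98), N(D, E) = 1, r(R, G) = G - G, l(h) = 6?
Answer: -75811/3840988 ≈ -0.019737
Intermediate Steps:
r(R, G) = 0
q(n, p) = -11088 (q(n, p) = (-112 + 0)*(1 + 98) = -112*99 = -11088)
q(-141, l(5))/25146 + 12739/30244 = -11088/25146 + 12739/30244 = -11088*1/25146 + 12739*(1/30244) = -56/127 + 12739/30244 = -75811/3840988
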